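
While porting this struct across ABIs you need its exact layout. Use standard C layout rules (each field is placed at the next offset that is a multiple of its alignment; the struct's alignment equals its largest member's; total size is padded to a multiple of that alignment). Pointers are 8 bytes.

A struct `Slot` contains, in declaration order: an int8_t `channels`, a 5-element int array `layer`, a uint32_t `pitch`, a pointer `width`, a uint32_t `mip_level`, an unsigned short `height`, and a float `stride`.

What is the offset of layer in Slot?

0..1  channels  (1B, 1-aligned)
1..4  -- padding (3B)
4..24  layer  (20B, 4-aligned)

4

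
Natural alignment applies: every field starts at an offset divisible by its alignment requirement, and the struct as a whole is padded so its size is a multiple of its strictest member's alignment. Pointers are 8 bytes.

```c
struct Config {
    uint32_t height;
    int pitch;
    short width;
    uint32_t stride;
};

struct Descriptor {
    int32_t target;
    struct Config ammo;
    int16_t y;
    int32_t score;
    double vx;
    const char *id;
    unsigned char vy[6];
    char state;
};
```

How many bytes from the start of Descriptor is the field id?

Config: @0: height [4B, align 4] → 4; @4: pitch [4B, align 4] → 8; @8: width [2B, align 2] → 10; +2 pad (align 4); @12: stride [4B, align 4] → 16; size 16, align 4
@0: target [4B, align 4] → 4
@4: ammo [16B, align 4] → 20
@20: y [2B, align 2] → 22
+2 pad (align 4)
@24: score [4B, align 4] → 28
+4 pad (align 8)
@32: vx [8B, align 8] → 40
@40: id [8B, align 8] → 48

40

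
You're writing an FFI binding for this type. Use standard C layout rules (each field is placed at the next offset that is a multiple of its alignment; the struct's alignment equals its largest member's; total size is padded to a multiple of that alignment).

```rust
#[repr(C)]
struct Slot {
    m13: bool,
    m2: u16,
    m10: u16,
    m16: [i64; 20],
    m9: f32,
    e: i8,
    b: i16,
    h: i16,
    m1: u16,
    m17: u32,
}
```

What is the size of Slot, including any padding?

@0: m13 [1B, align 1] → 1
+1 pad (align 2)
@2: m2 [2B, align 2] → 4
@4: m10 [2B, align 2] → 6
+2 pad (align 8)
@8: m16 [160B, align 8] → 168
@168: m9 [4B, align 4] → 172
@172: e [1B, align 1] → 173
+1 pad (align 2)
@174: b [2B, align 2] → 176
@176: h [2B, align 2] → 178
@178: m1 [2B, align 2] → 180
@180: m17 [4B, align 4] → 184
size 184, align 8

184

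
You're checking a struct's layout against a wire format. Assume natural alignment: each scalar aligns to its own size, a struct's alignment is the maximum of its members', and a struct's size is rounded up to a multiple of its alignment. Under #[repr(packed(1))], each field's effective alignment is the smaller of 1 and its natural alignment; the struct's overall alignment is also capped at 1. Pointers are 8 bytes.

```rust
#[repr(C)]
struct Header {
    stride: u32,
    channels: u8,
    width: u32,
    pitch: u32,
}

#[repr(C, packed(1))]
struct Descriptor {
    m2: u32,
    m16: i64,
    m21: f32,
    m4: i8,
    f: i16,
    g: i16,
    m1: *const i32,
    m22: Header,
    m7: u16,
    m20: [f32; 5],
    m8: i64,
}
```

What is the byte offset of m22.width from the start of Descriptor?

37

Header: @0: stride [4B, align 4] → 4; @4: channels [1B, align 1] → 5; +3 pad (align 4); @8: width [4B, align 4] → 12; @12: pitch [4B, align 4] → 16; size 16, align 4
@0: m2 [4B, align 1] → 4
@4: m16 [8B, align 1] → 12
@12: m21 [4B, align 1] → 16
@16: m4 [1B, align 1] → 17
@17: f [2B, align 1] → 19
@19: g [2B, align 1] → 21
@21: m1 [8B, align 1] → 29
@29: m22 [16B, align 1] → 45
within Header: width at 8
29 + 8 = 37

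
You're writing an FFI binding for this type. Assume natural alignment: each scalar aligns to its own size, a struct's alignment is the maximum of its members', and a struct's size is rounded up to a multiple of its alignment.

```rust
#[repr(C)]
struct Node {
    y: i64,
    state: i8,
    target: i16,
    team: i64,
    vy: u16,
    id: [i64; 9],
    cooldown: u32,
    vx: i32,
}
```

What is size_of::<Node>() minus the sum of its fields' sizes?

y at 0 (size 8, align 8) → ends 8
state at 8 (size 1, align 1) → ends 9
pad 1 to align 2 for target
target at 10 (size 2, align 2) → ends 12
pad 4 to align 8 for team
team at 16 (size 8, align 8) → ends 24
vy at 24 (size 2, align 2) → ends 26
pad 6 to align 8 for id
id at 32 (size 72, align 8) → ends 104
cooldown at 104 (size 4, align 4) → ends 108
vx at 108 (size 4, align 4) → ends 112
total 112 bytes, alignment 8
data bytes 101, size 112 → padding 11

11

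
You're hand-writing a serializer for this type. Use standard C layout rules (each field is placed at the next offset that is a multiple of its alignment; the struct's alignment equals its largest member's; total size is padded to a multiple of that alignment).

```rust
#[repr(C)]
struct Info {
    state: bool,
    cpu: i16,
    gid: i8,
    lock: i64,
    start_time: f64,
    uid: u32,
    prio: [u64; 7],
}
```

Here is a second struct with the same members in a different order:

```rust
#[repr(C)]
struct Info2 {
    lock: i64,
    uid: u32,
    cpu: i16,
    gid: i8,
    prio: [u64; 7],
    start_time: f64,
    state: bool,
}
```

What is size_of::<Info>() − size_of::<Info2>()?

0..1  state  (1B, 1-aligned)
1..2  -- padding (1B)
2..4  cpu  (2B, 2-aligned)
4..5  gid  (1B, 1-aligned)
5..8  -- padding (3B)
8..16  lock  (8B, 8-aligned)
16..24  start_time  (8B, 8-aligned)
24..28  uid  (4B, 4-aligned)
28..32  -- padding (4B)
32..88  prio  (56B, 8-aligned)
sizeof = 88, alignof = 8
— Info2 —
0..8  lock  (8B, 8-aligned)
8..12  uid  (4B, 4-aligned)
12..14  cpu  (2B, 2-aligned)
14..15  gid  (1B, 1-aligned)
15..16  -- padding (1B)
16..72  prio  (56B, 8-aligned)
72..80  start_time  (8B, 8-aligned)
80..81  state  (1B, 1-aligned)
81..88  -- tail padding (7B)
sizeof = 88, alignof = 8
88 − 88 = 0

0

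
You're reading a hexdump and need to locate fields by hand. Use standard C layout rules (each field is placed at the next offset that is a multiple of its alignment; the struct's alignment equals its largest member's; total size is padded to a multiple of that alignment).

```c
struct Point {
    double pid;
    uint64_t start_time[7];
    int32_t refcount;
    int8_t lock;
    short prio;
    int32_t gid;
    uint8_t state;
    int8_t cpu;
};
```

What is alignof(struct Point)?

member alignments: pid=8, start_time=8, refcount=4, lock=1, prio=2, gid=4, state=1, cpu=1
max = 8

8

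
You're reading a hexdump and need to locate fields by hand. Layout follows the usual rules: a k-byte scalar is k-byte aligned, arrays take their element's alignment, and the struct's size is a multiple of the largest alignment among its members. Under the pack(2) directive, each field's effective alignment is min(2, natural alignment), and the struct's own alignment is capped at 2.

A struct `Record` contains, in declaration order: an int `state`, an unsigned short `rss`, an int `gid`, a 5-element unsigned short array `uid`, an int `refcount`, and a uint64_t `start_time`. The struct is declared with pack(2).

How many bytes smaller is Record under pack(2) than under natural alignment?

natural layout:
  @0: state [4B, align 4] → 4
  @4: rss [2B, align 2] → 6
  +2 pad (align 4)
  @8: gid [4B, align 4] → 12
  @12: uid [10B, align 2] → 22
  +2 pad (align 4)
  @24: refcount [4B, align 4] → 28
  +4 pad (align 8)
  @32: start_time [8B, align 8] → 40
  size 40, align 8
packed(2) layout:
  @0: state [4B, align 2] → 4
  @4: rss [2B, align 2] → 6
  @6: gid [4B, align 2] → 10
  @10: uid [10B, align 2] → 20
  @20: refcount [4B, align 2] → 24
  @24: start_time [8B, align 2] → 32
  size 32, align 2
40 − 32 = 8

8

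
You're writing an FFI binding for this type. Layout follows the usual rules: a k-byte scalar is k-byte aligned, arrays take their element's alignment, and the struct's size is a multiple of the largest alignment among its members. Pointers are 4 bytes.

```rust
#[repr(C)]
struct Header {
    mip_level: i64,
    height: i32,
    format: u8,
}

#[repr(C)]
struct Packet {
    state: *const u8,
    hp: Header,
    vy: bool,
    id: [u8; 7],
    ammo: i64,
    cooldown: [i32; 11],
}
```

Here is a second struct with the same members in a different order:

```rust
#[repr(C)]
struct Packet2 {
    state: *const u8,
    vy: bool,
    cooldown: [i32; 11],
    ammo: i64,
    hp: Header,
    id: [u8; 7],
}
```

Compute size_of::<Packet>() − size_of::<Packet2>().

Header: mip_level at 0 (size 8, align 8) → ends 8; height at 8 (size 4, align 4) → ends 12; format at 12 (size 1, align 1) → ends 13; tail pad 3 to reach multiple of 8; total 16 bytes, alignment 8
state at 0 (size 4, align 4) → ends 4
pad 4 to align 8 for hp
hp at 8 (size 16, align 8) → ends 24
vy at 24 (size 1, align 1) → ends 25
id at 25 (size 7, align 1) → ends 32
ammo at 32 (size 8, align 8) → ends 40
cooldown at 40 (size 44, align 4) → ends 84
tail pad 4 to reach multiple of 8
total 88 bytes, alignment 8
— Packet2 —
state at 0 (size 4, align 4) → ends 4
vy at 4 (size 1, align 1) → ends 5
pad 3 to align 4 for cooldown
cooldown at 8 (size 44, align 4) → ends 52
pad 4 to align 8 for ammo
ammo at 56 (size 8, align 8) → ends 64
hp at 64 (size 16, align 8) → ends 80
id at 80 (size 7, align 1) → ends 87
tail pad 1 to reach multiple of 8
total 88 bytes, alignment 8
88 − 88 = 0

0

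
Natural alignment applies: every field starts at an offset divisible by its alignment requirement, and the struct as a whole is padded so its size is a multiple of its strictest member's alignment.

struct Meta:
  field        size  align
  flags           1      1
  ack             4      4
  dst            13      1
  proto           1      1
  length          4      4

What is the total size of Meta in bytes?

28

flags at 0 (size 1, align 1) → ends 1
pad 3 to align 4 for ack
ack at 4 (size 4, align 4) → ends 8
dst at 8 (size 13, align 1) → ends 21
proto at 21 (size 1, align 1) → ends 22
pad 2 to align 4 for length
length at 24 (size 4, align 4) → ends 28
total 28 bytes, alignment 4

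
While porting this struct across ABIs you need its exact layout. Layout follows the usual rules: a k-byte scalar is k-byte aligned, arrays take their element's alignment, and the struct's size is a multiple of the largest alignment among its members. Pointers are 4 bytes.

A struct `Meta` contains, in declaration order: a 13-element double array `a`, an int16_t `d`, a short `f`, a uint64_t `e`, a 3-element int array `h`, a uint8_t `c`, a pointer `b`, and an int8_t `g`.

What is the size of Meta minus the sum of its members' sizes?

10

a at 0 (size 104, align 8) → ends 104
d at 104 (size 2, align 2) → ends 106
f at 106 (size 2, align 2) → ends 108
pad 4 to align 8 for e
e at 112 (size 8, align 8) → ends 120
h at 120 (size 12, align 4) → ends 132
c at 132 (size 1, align 1) → ends 133
pad 3 to align 4 for b
b at 136 (size 4, align 4) → ends 140
g at 140 (size 1, align 1) → ends 141
tail pad 3 to reach multiple of 8
total 144 bytes, alignment 8
data bytes 134, size 144 → padding 10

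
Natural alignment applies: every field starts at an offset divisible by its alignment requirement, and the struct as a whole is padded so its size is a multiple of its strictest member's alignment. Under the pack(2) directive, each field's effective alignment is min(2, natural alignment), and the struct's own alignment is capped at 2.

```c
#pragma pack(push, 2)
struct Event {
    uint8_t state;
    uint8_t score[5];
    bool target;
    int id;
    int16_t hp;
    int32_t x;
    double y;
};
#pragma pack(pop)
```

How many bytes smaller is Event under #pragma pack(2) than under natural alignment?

6

natural layout:
  state at 0 (size 1, align 1) → ends 1
  score at 1 (size 5, align 1) → ends 6
  target at 6 (size 1, align 1) → ends 7
  pad 1 to align 4 for id
  id at 8 (size 4, align 4) → ends 12
  hp at 12 (size 2, align 2) → ends 14
  pad 2 to align 4 for x
  x at 16 (size 4, align 4) → ends 20
  pad 4 to align 8 for y
  y at 24 (size 8, align 8) → ends 32
  total 32 bytes, alignment 8
packed(2) layout:
  state at 0 (size 1, align 1) → ends 1
  score at 1 (size 5, align 1) → ends 6
  target at 6 (size 1, align 1) → ends 7
  pad 1 to align 2 for id
  id at 8 (size 4, align 2) → ends 12
  hp at 12 (size 2, align 2) → ends 14
  x at 14 (size 4, align 2) → ends 18
  y at 18 (size 8, align 2) → ends 26
  total 26 bytes, alignment 2
32 − 26 = 6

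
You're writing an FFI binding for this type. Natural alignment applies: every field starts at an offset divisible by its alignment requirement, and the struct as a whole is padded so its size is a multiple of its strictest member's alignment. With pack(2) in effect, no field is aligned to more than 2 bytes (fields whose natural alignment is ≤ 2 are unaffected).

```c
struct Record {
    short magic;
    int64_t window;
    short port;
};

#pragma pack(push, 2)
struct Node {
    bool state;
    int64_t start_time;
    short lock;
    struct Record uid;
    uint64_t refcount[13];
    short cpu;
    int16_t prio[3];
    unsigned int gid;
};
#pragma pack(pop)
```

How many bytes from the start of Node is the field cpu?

140

Record: 0..2  magic  (2B, 2-aligned); 2..8  -- padding (6B); 8..16  window  (8B, 8-aligned); 16..18  port  (2B, 2-aligned); 18..24  -- tail padding (6B); sizeof = 24, alignof = 8
0..1  state  (1B, 1-aligned)
1..2  -- padding (1B)
2..10  start_time  (8B, 2-aligned)
10..12  lock  (2B, 2-aligned)
12..36  uid  (24B, 2-aligned)
36..140  refcount  (104B, 2-aligned)
140..142  cpu  (2B, 2-aligned)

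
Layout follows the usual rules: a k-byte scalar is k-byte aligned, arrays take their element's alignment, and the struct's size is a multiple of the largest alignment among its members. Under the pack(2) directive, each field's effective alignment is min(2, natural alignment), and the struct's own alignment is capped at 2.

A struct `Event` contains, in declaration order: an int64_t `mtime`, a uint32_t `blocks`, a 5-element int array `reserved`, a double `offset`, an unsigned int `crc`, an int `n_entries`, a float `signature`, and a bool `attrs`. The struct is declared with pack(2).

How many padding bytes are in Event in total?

mtime at 0 (size 8, align 2) → ends 8
blocks at 8 (size 4, align 2) → ends 12
reserved at 12 (size 20, align 2) → ends 32
offset at 32 (size 8, align 2) → ends 40
crc at 40 (size 4, align 2) → ends 44
n_entries at 44 (size 4, align 2) → ends 48
signature at 48 (size 4, align 2) → ends 52
attrs at 52 (size 1, align 1) → ends 53
tail pad 1 to reach multiple of 2
total 54 bytes, alignment 2
data bytes 53, size 54 → padding 1

1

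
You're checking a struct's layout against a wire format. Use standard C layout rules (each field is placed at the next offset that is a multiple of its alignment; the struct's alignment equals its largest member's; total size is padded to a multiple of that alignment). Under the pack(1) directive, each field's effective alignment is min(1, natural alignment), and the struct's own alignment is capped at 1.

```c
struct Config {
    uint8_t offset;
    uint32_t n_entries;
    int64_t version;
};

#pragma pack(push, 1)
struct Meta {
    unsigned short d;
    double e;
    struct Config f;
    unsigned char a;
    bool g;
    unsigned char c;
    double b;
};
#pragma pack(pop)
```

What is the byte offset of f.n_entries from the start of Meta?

Config: offset at 0 (size 1, align 1) → ends 1; pad 3 to align 4 for n_entries; n_entries at 4 (size 4, align 4) → ends 8; version at 8 (size 8, align 8) → ends 16; total 16 bytes, alignment 8
d at 0 (size 2, align 1) → ends 2
e at 2 (size 8, align 1) → ends 10
f at 10 (size 16, align 1) → ends 26
within Config: n_entries at 4
10 + 4 = 14

14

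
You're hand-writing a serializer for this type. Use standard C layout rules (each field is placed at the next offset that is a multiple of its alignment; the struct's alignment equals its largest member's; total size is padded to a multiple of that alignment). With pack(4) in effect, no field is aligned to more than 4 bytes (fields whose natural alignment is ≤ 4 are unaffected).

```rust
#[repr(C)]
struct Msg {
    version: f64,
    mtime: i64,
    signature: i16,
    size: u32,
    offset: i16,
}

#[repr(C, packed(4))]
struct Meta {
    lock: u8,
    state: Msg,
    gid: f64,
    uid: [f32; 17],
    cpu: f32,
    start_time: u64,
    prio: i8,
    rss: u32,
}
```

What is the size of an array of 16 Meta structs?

Msg: @0: version [8B, align 8] → 8; @8: mtime [8B, align 8] → 16; @16: signature [2B, align 2] → 18; +2 pad (align 4); @20: size [4B, align 4] → 24; @24: offset [2B, align 2] → 26; +6 tail pad (align 8); size 32, align 8
@0: lock [1B, align 1] → 1
+3 pad (align 4)
@4: state [32B, align 4] → 36
@36: gid [8B, align 4] → 44
@44: uid [68B, align 4] → 112
@112: cpu [4B, align 4] → 116
@116: start_time [8B, align 4] → 124
@124: prio [1B, align 1] → 125
+3 pad (align 4)
@128: rss [4B, align 4] → 132
size 132, align 4
array of 16: 16 × 132 = 2112

2112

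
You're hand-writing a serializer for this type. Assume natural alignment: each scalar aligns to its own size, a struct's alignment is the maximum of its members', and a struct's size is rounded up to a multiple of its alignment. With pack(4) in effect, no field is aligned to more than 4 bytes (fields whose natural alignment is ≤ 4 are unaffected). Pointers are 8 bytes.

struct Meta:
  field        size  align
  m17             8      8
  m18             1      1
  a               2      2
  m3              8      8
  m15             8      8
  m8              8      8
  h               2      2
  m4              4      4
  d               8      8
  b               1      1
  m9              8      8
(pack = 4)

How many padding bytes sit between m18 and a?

0..8  m17  (8B, 4-aligned)
8..9  m18  (1B, 1-aligned)
9..10  -- padding (1B)
10..12  a  (2B, 2-aligned)

1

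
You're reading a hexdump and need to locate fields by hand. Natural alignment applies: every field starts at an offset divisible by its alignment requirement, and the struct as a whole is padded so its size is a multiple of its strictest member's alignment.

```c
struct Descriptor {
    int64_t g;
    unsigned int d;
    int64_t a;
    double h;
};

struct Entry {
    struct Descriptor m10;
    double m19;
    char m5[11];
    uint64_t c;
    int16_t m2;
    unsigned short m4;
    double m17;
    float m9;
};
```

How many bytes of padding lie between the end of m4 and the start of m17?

4

Descriptor: 0..8  g  (8B, 8-aligned); 8..12  d  (4B, 4-aligned); 12..16  -- padding (4B); 16..24  a  (8B, 8-aligned); 24..32  h  (8B, 8-aligned); sizeof = 32, alignof = 8
0..32  m10  (32B, 8-aligned)
32..40  m19  (8B, 8-aligned)
40..51  m5  (11B, 1-aligned)
51..56  -- padding (5B)
56..64  c  (8B, 8-aligned)
64..66  m2  (2B, 2-aligned)
66..68  m4  (2B, 2-aligned)
68..72  -- padding (4B)
72..80  m17  (8B, 8-aligned)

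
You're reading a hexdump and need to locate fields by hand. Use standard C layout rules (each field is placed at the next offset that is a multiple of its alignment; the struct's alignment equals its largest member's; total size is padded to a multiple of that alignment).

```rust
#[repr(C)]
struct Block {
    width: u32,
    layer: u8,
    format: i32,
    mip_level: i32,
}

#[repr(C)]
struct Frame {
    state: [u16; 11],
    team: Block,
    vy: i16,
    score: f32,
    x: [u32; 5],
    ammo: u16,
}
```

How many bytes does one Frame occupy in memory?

72

Block: width at 0 (size 4, align 4) → ends 4; layer at 4 (size 1, align 1) → ends 5; pad 3 to align 4 for format; format at 8 (size 4, align 4) → ends 12; mip_level at 12 (size 4, align 4) → ends 16; total 16 bytes, alignment 4
state at 0 (size 22, align 2) → ends 22
pad 2 to align 4 for team
team at 24 (size 16, align 4) → ends 40
vy at 40 (size 2, align 2) → ends 42
pad 2 to align 4 for score
score at 44 (size 4, align 4) → ends 48
x at 48 (size 20, align 4) → ends 68
ammo at 68 (size 2, align 2) → ends 70
tail pad 2 to reach multiple of 4
total 72 bytes, alignment 4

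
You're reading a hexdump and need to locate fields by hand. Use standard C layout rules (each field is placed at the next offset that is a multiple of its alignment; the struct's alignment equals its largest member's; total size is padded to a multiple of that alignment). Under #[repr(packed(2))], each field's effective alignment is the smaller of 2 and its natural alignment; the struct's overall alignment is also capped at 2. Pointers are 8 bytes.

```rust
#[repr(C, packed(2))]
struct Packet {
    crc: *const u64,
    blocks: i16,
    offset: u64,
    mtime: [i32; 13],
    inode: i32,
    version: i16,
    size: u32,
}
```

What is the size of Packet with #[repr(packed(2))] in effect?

0..8  crc  (8B, 2-aligned)
8..10  blocks  (2B, 2-aligned)
10..18  offset  (8B, 2-aligned)
18..70  mtime  (52B, 2-aligned)
70..74  inode  (4B, 2-aligned)
74..76  version  (2B, 2-aligned)
76..80  size  (4B, 2-aligned)
sizeof = 80, alignof = 2

80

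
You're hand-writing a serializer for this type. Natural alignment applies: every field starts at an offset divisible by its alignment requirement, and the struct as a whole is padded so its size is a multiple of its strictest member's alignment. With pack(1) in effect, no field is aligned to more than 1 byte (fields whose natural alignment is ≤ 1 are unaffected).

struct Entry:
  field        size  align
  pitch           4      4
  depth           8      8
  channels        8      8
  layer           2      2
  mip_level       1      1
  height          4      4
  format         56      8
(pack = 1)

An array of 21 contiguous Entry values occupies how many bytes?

pitch at 0 (size 4, align 1) → ends 4
depth at 4 (size 8, align 1) → ends 12
channels at 12 (size 8, align 1) → ends 20
layer at 20 (size 2, align 1) → ends 22
mip_level at 22 (size 1, align 1) → ends 23
height at 23 (size 4, align 1) → ends 27
format at 27 (size 56, align 1) → ends 83
total 83 bytes, alignment 1
array of 21: 21 × 83 = 1743

1743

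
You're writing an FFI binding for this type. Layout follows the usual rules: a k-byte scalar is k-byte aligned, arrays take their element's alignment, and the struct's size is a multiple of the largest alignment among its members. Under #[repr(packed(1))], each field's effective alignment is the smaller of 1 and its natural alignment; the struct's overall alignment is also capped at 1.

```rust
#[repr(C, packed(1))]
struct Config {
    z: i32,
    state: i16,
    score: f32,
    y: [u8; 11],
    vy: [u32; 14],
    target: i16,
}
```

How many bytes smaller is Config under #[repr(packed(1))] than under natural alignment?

natural layout:
  0..4  z  (4B, 4-aligned)
  4..6  state  (2B, 2-aligned)
  6..8  -- padding (2B)
  8..12  score  (4B, 4-aligned)
  12..23  y  (11B, 1-aligned)
  23..24  -- padding (1B)
  24..80  vy  (56B, 4-aligned)
  80..82  target  (2B, 2-aligned)
  82..84  -- tail padding (2B)
  sizeof = 84, alignof = 4
packed(1) layout:
  0..4  z  (4B, 1-aligned)
  4..6  state  (2B, 1-aligned)
  6..10  score  (4B, 1-aligned)
  10..21  y  (11B, 1-aligned)
  21..77  vy  (56B, 1-aligned)
  77..79  target  (2B, 1-aligned)
  sizeof = 79, alignof = 1
84 − 79 = 5

5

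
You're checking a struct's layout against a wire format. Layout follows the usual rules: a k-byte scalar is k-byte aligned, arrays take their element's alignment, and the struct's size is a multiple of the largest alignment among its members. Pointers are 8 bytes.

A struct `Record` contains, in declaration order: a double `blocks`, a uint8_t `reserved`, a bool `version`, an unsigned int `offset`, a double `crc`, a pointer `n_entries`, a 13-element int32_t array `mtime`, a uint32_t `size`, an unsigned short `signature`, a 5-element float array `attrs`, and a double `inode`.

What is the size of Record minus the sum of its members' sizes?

4

@0: blocks [8B, align 8] → 8
@8: reserved [1B, align 1] → 9
@9: version [1B, align 1] → 10
+2 pad (align 4)
@12: offset [4B, align 4] → 16
@16: crc [8B, align 8] → 24
@24: n_entries [8B, align 8] → 32
@32: mtime [52B, align 4] → 84
@84: size [4B, align 4] → 88
@88: signature [2B, align 2] → 90
+2 pad (align 4)
@92: attrs [20B, align 4] → 112
@112: inode [8B, align 8] → 120
size 120, align 8
data bytes 116, size 120 → padding 4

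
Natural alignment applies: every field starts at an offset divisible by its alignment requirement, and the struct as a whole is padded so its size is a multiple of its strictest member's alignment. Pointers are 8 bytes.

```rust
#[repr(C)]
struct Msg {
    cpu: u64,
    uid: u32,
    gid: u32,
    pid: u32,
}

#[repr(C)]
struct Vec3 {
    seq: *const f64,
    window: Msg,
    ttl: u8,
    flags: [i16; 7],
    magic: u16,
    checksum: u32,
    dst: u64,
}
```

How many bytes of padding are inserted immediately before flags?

1

Msg: cpu at 0 (size 8, align 8) → ends 8; uid at 8 (size 4, align 4) → ends 12; gid at 12 (size 4, align 4) → ends 16; pid at 16 (size 4, align 4) → ends 20; tail pad 4 to reach multiple of 8; total 24 bytes, alignment 8
seq at 0 (size 8, align 8) → ends 8
window at 8 (size 24, align 8) → ends 32
ttl at 32 (size 1, align 1) → ends 33
pad 1 to align 2 for flags
flags at 34 (size 14, align 2) → ends 48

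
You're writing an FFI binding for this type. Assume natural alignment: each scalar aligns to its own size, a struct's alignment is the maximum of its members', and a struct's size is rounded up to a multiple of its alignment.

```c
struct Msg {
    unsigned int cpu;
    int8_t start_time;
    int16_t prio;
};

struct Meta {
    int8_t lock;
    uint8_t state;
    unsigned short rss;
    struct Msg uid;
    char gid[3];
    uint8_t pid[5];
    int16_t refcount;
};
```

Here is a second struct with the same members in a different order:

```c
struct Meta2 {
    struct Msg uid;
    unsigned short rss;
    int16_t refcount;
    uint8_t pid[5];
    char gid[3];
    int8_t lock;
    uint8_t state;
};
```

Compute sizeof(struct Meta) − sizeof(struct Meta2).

Msg: @0: cpu [4B, align 4] → 4; @4: start_time [1B, align 1] → 5; +1 pad (align 2); @6: prio [2B, align 2] → 8; size 8, align 4
@0: lock [1B, align 1] → 1
@1: state [1B, align 1] → 2
@2: rss [2B, align 2] → 4
@4: uid [8B, align 4] → 12
@12: gid [3B, align 1] → 15
@15: pid [5B, align 1] → 20
@20: refcount [2B, align 2] → 22
+2 tail pad (align 4)
size 24, align 4
— Meta2 —
@0: uid [8B, align 4] → 8
@8: rss [2B, align 2] → 10
@10: refcount [2B, align 2] → 12
@12: pid [5B, align 1] → 17
@17: gid [3B, align 1] → 20
@20: lock [1B, align 1] → 21
@21: state [1B, align 1] → 22
+2 tail pad (align 4)
size 24, align 4
24 − 24 = 0

0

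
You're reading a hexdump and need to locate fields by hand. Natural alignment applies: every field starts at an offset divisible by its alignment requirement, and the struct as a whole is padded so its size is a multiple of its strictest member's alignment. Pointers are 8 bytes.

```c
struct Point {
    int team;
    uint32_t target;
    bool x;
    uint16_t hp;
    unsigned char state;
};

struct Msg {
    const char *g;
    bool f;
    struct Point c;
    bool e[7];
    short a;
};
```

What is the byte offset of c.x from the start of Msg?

20

Point: @0: team [4B, align 4] → 4; @4: target [4B, align 4] → 8; @8: x [1B, align 1] → 9; +1 pad (align 2); @10: hp [2B, align 2] → 12; @12: state [1B, align 1] → 13; +3 tail pad (align 4); size 16, align 4
@0: g [8B, align 8] → 8
@8: f [1B, align 1] → 9
+3 pad (align 4)
@12: c [16B, align 4] → 28
within Point: x at 8
12 + 8 = 20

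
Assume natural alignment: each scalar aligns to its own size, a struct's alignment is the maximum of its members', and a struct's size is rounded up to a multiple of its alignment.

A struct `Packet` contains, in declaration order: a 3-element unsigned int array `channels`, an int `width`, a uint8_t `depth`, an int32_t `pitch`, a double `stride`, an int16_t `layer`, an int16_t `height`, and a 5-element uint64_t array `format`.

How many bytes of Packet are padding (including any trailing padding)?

7

0..12  channels  (12B, 4-aligned)
12..16  width  (4B, 4-aligned)
16..17  depth  (1B, 1-aligned)
17..20  -- padding (3B)
20..24  pitch  (4B, 4-aligned)
24..32  stride  (8B, 8-aligned)
32..34  layer  (2B, 2-aligned)
34..36  height  (2B, 2-aligned)
36..40  -- padding (4B)
40..80  format  (40B, 8-aligned)
sizeof = 80, alignof = 8
data bytes 73, size 80 → padding 7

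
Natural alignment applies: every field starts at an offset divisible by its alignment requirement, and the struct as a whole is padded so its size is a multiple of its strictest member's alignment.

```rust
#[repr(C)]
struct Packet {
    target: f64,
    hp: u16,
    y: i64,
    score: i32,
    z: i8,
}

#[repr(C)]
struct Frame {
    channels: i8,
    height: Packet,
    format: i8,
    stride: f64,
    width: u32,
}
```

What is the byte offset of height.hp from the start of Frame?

16

Packet: 0..8  target  (8B, 8-aligned); 8..10  hp  (2B, 2-aligned); 10..16  -- padding (6B); 16..24  y  (8B, 8-aligned); 24..28  score  (4B, 4-aligned); 28..29  z  (1B, 1-aligned); 29..32  -- tail padding (3B); sizeof = 32, alignof = 8
0..1  channels  (1B, 1-aligned)
1..8  -- padding (7B)
8..40  height  (32B, 8-aligned)
within Packet: hp at 8
8 + 8 = 16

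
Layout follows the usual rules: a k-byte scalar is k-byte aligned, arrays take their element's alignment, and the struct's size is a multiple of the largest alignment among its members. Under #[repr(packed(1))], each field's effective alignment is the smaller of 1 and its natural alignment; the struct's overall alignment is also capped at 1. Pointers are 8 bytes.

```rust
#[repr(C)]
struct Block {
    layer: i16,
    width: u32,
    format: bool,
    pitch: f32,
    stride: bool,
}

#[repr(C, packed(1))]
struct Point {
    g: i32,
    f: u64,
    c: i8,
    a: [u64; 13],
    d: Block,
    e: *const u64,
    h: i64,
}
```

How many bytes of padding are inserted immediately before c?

0

Block: 0..2  layer  (2B, 2-aligned); 2..4  -- padding (2B); 4..8  width  (4B, 4-aligned); 8..9  format  (1B, 1-aligned); 9..12  -- padding (3B); 12..16  pitch  (4B, 4-aligned); 16..17  stride  (1B, 1-aligned); 17..20  -- tail padding (3B); sizeof = 20, alignof = 4
0..4  g  (4B, 1-aligned)
4..12  f  (8B, 1-aligned)
12..13  c  (1B, 1-aligned)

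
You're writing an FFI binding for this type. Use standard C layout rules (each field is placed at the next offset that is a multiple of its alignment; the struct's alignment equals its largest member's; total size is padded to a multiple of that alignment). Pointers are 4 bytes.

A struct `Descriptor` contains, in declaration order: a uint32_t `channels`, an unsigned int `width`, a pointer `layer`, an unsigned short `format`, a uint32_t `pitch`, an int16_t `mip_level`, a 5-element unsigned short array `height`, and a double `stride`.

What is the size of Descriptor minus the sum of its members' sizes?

2

0..4  channels  (4B, 4-aligned)
4..8  width  (4B, 4-aligned)
8..12  layer  (4B, 4-aligned)
12..14  format  (2B, 2-aligned)
14..16  -- padding (2B)
16..20  pitch  (4B, 4-aligned)
20..22  mip_level  (2B, 2-aligned)
22..32  height  (10B, 2-aligned)
32..40  stride  (8B, 8-aligned)
sizeof = 40, alignof = 8
data bytes 38, size 40 → padding 2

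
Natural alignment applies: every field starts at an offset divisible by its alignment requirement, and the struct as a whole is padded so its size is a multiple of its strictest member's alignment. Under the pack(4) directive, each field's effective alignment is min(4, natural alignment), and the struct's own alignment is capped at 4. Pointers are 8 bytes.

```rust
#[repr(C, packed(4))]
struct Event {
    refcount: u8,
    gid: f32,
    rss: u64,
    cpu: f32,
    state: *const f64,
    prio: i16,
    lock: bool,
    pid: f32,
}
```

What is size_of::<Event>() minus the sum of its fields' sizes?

4

refcount at 0 (size 1, align 1) → ends 1
pad 3 to align 4 for gid
gid at 4 (size 4, align 4) → ends 8
rss at 8 (size 8, align 4) → ends 16
cpu at 16 (size 4, align 4) → ends 20
state at 20 (size 8, align 4) → ends 28
prio at 28 (size 2, align 2) → ends 30
lock at 30 (size 1, align 1) → ends 31
pad 1 to align 4 for pid
pid at 32 (size 4, align 4) → ends 36
total 36 bytes, alignment 4
data bytes 32, size 36 → padding 4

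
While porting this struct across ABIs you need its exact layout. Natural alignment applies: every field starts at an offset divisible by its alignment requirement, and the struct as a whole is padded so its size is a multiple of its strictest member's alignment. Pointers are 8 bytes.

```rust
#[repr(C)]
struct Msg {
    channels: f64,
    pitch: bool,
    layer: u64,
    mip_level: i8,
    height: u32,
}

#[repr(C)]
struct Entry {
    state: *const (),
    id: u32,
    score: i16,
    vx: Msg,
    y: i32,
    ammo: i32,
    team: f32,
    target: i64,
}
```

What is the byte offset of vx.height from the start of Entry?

44

Msg: 0..8  channels  (8B, 8-aligned); 8..9  pitch  (1B, 1-aligned); 9..16  -- padding (7B); 16..24  layer  (8B, 8-aligned); 24..25  mip_level  (1B, 1-aligned); 25..28  -- padding (3B); 28..32  height  (4B, 4-aligned); sizeof = 32, alignof = 8
0..8  state  (8B, 8-aligned)
8..12  id  (4B, 4-aligned)
12..14  score  (2B, 2-aligned)
14..16  -- padding (2B)
16..48  vx  (32B, 8-aligned)
within Msg: height at 28
16 + 28 = 44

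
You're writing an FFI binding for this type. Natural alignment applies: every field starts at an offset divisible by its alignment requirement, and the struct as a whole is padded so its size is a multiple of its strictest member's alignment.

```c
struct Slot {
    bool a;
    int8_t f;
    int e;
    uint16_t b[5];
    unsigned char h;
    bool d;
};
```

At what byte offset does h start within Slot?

18

a at 0 (size 1, align 1) → ends 1
f at 1 (size 1, align 1) → ends 2
pad 2 to align 4 for e
e at 4 (size 4, align 4) → ends 8
b at 8 (size 10, align 2) → ends 18
h at 18 (size 1, align 1) → ends 19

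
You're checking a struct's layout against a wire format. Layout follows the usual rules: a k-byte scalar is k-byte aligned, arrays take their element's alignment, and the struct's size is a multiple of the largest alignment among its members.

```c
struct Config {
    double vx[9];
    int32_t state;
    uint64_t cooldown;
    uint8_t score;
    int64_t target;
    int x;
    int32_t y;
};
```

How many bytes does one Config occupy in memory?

@0: vx [72B, align 8] → 72
@72: state [4B, align 4] → 76
+4 pad (align 8)
@80: cooldown [8B, align 8] → 88
@88: score [1B, align 1] → 89
+7 pad (align 8)
@96: target [8B, align 8] → 104
@104: x [4B, align 4] → 108
@108: y [4B, align 4] → 112
size 112, align 8

112 bytes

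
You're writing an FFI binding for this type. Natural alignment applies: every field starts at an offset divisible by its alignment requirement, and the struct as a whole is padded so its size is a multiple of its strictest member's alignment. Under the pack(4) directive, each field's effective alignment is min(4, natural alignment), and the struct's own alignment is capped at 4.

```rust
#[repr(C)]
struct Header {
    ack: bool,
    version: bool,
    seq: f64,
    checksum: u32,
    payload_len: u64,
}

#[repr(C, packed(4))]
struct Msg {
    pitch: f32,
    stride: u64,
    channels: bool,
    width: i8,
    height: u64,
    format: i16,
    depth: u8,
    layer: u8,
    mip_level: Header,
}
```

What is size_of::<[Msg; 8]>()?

Header: ack at 0 (size 1, align 1) → ends 1; version at 1 (size 1, align 1) → ends 2; pad 6 to align 8 for seq; seq at 8 (size 8, align 8) → ends 16; checksum at 16 (size 4, align 4) → ends 20; pad 4 to align 8 for payload_len; payload_len at 24 (size 8, align 8) → ends 32; total 32 bytes, alignment 8
pitch at 0 (size 4, align 4) → ends 4
stride at 4 (size 8, align 4) → ends 12
channels at 12 (size 1, align 1) → ends 13
width at 13 (size 1, align 1) → ends 14
pad 2 to align 4 for height
height at 16 (size 8, align 4) → ends 24
format at 24 (size 2, align 2) → ends 26
depth at 26 (size 1, align 1) → ends 27
layer at 27 (size 1, align 1) → ends 28
mip_level at 28 (size 32, align 4) → ends 60
total 60 bytes, alignment 4
array of 8: 8 × 60 = 480

480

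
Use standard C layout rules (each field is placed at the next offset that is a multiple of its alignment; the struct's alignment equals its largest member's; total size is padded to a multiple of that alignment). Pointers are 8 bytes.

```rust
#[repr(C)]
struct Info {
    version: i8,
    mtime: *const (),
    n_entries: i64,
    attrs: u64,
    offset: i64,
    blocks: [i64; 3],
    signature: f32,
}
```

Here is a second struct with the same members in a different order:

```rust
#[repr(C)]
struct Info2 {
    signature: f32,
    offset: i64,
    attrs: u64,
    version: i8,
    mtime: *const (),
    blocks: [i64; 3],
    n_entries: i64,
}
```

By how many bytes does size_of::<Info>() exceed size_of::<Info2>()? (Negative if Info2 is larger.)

0

version at 0 (size 1, align 1) → ends 1
pad 7 to align 8 for mtime
mtime at 8 (size 8, align 8) → ends 16
n_entries at 16 (size 8, align 8) → ends 24
attrs at 24 (size 8, align 8) → ends 32
offset at 32 (size 8, align 8) → ends 40
blocks at 40 (size 24, align 8) → ends 64
signature at 64 (size 4, align 4) → ends 68
tail pad 4 to reach multiple of 8
total 72 bytes, alignment 8
— Info2 —
signature at 0 (size 4, align 4) → ends 4
pad 4 to align 8 for offset
offset at 8 (size 8, align 8) → ends 16
attrs at 16 (size 8, align 8) → ends 24
version at 24 (size 1, align 1) → ends 25
pad 7 to align 8 for mtime
mtime at 32 (size 8, align 8) → ends 40
blocks at 40 (size 24, align 8) → ends 64
n_entries at 64 (size 8, align 8) → ends 72
total 72 bytes, alignment 8
72 − 72 = 0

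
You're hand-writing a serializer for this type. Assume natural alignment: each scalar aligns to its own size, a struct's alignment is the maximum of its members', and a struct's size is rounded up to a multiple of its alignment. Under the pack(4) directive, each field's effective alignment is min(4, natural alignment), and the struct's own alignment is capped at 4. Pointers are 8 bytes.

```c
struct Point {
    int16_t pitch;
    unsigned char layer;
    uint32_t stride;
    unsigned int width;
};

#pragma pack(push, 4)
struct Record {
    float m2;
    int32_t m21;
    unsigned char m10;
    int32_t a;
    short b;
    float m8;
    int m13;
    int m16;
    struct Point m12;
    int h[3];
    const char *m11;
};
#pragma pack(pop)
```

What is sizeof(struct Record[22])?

1408

Point: pitch at 0 (size 2, align 2) → ends 2; layer at 2 (size 1, align 1) → ends 3; pad 1 to align 4 for stride; stride at 4 (size 4, align 4) → ends 8; width at 8 (size 4, align 4) → ends 12; total 12 bytes, alignment 4
m2 at 0 (size 4, align 4) → ends 4
m21 at 4 (size 4, align 4) → ends 8
m10 at 8 (size 1, align 1) → ends 9
pad 3 to align 4 for a
a at 12 (size 4, align 4) → ends 16
b at 16 (size 2, align 2) → ends 18
pad 2 to align 4 for m8
m8 at 20 (size 4, align 4) → ends 24
m13 at 24 (size 4, align 4) → ends 28
m16 at 28 (size 4, align 4) → ends 32
m12 at 32 (size 12, align 4) → ends 44
h at 44 (size 12, align 4) → ends 56
m11 at 56 (size 8, align 4) → ends 64
total 64 bytes, alignment 4
array of 22: 22 × 64 = 1408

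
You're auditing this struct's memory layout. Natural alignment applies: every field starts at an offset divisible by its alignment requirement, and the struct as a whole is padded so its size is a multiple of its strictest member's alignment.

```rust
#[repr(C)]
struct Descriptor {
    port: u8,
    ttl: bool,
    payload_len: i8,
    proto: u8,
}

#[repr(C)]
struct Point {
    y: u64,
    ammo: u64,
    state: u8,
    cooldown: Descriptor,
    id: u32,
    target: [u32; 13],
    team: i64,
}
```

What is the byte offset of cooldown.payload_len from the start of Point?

Descriptor: port at 0 (size 1, align 1) → ends 1; ttl at 1 (size 1, align 1) → ends 2; payload_len at 2 (size 1, align 1) → ends 3; proto at 3 (size 1, align 1) → ends 4; total 4 bytes, alignment 1
y at 0 (size 8, align 8) → ends 8
ammo at 8 (size 8, align 8) → ends 16
state at 16 (size 1, align 1) → ends 17
cooldown at 17 (size 4, align 1) → ends 21
within Descriptor: payload_len at 2
17 + 2 = 19

19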